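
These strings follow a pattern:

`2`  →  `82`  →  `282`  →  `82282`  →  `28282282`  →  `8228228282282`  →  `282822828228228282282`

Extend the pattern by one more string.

Each term (from the third on) is the two preceding terms concatenated in order: term 3 = 2·82 = 282.
So term 8 is 8228228282282·282822828228228282282.

8228228282282282822828228228282282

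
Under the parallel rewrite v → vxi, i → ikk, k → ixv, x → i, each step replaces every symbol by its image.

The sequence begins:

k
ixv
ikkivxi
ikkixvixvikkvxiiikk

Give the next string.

Applying the rule to each of the 19 symbols of ikkixvixvikkvxiiikk gives the pieces ikk ixv ixv ikk i vxi ikk i vxi ikk ixv ixv vxi i ikk ikk ikk ixv ixv, which concatenate to the answer.

ikkixvixvikkivxiikkivxiikkixvixvvxiiikkikkikkixvixv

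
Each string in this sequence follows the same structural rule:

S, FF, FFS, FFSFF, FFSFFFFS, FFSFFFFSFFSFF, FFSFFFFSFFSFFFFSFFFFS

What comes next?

From term 3 onward, concatenate the last term with the second-to-last: FF·S = FFS, FFS·FF = FFSFF, …
The next term joins FFSFFFFSFFSFFFFSFFFFS and FFSFFFFSFFSFF.

FFSFFFFSFFSFFFFSFFFFSFFSFFFFSFFSFF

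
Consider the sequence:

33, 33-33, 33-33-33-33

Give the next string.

33-33-33-33-33-33-33-33

s(k+1) = s(k)·-·s(k) — each term doubles the last with '-' between the halves.
So the next term is two copies of 33-33-33-33 with '-' between the halves.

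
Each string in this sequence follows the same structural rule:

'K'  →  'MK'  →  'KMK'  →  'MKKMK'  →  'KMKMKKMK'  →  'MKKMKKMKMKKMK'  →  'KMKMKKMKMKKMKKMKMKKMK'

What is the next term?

MKKMKKMKMKKMKKMKMKKMKMKKMKKMKMKKMK

From term 3 onward, concatenate the second-to-last term with the last: K·MK = KMK, MK·KMK = MKKMK, …
Continuing: MKKMKKMKMKKMK · KMKMKKMKMKKMKKMKMKKMK gives term 8.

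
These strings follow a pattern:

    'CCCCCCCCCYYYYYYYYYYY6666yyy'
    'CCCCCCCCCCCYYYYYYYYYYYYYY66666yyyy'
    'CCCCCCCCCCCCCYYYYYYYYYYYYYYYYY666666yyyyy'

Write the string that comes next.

CCCCCCCCCCCCCCCYYYYYYYYYYYYYYYYYYYY6666666yyyyyy

The n-th term is 2n+3 C's then 3n+2 Y's then n+1 6's then n y's, where the shown terms are n = 3, 4, 5.
Setting n = 6 gives 15, 20, 7, 6 characters in each block.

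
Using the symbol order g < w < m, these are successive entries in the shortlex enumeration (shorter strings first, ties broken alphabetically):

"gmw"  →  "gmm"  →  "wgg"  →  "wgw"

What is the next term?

The successor of wgw increments the rightmost position that isn't already m and resets every position after it to g.

wgm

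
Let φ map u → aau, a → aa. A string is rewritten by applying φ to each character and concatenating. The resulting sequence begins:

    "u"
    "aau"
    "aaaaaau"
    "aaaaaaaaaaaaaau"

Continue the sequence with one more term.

Replace each of the 15 characters of aaaaaaaaaaaaaau in place — aa aa aa aa aa aa aa aa aa aa aa aa aa aa aau — and concatenate.

aaaaaaaaaaaaaaaaaaaaaaaaaaaaaau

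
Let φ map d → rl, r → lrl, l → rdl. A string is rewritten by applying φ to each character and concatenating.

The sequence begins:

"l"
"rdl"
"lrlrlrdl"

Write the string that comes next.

Rewriting each symbol of lrlrlrdl: l→rdl, r→lrl, l→rdl, r→lrl, l→rdl, r→lrl, d→rl, l→rdl, which concatenates to rdl lrl rdl lrl rdl lrl rl rdl.

rdllrlrdllrlrdllrlrlrdl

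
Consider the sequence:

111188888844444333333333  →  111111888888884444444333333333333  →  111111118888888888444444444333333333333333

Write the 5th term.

111111111111888888888888884444444444444333333333333333333333

Term n consists of 2n-2 1's, followed by 2n 8's, followed by 2n-1 4's, followed by 3n 3's, where the shown terms are n = 3, 4, 5.
For term 5, n = 7, so the run lengths are 12, 14, 13, 21.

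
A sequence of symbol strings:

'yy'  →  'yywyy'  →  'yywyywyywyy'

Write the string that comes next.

s(k+1) = s(k)·w·s(k) — each term doubles the last with 'w' between the halves.
Doubling yywyywyywyy with 'w' between the halves:

yywyywyywyywyywyywyywyy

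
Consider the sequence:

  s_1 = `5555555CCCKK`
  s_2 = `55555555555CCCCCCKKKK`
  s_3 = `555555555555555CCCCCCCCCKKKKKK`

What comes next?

Reading off run lengths: 5 runs 7, 11, 15; C runs 3, 6, 9; K runs 2, 4, 6 — each is linear in n (n = 1, 2, …).
For the next term, n = 4, so the run lengths are 19, 12, 8.

5555555555555555555CCCCCCCCCCCCKKKKKKKK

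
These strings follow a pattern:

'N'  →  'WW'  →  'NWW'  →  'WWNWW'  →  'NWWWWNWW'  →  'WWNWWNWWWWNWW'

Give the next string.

NWWWWNWWWWNWWNWWWWNWW

This is a Fibonacci-style word recurrence s(k) = s(k−2)·s(k−1): e.g. N·WW = NWW.
Continuing: NWWWWNWW · WWNWWNWWWWNWW gives term 7.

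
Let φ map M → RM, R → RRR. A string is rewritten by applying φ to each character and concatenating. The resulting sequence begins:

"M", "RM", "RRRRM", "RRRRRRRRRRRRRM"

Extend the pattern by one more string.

RRRRRRRRRRRRRRRRRRRRRRRRRRRRRRRRRRRRRRRRM

Applying the rule to each of the 14 symbols of RRRRRRRRRRRRRM gives the pieces RRR RRR RRR RRR RRR RRR RRR RRR RRR RRR RRR RRR RRR RM, which concatenate to the answer.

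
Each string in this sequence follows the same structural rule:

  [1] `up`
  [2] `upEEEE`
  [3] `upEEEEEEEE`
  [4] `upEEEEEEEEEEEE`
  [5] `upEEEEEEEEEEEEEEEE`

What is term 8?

upEEEEEEEEEEEEEEEEEEEEEEEEEEEE

The strings grow by a fixed suffix EEEE each time.
From upEEEEEEEEEEEEEEEE, 3 further steps: upEEEEEEEEEEEEEEEE → upEEEEEEEEEEEEEEEEEEEE → upEEEEEEEEEEEEEEEEEEEEEEEE → (answer).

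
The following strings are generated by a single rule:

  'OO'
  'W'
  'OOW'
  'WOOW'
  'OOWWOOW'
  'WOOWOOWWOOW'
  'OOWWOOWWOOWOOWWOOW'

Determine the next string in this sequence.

This is a Fibonacci-style word recurrence s(k) = s(k−2)·s(k−1): e.g. OO·W = OOW.
So term 8 is WOOWOOWWOOW·OOWWOOWWOOWOOWWOOW.

WOOWOOWWOOWOOWWOOWWOOWOOWWOOW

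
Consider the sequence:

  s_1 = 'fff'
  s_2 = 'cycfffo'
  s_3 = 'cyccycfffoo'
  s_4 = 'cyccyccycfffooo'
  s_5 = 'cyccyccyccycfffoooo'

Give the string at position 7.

Each term wraps the previous one in cyc on the left and o on the right.
From cyccyccyccycfffoooo, 2 further steps: cyccyccyccycfffoooo → cyccyccyccyccycfffooooo → (answer).

cyccyccyccyccyccycfffoooooo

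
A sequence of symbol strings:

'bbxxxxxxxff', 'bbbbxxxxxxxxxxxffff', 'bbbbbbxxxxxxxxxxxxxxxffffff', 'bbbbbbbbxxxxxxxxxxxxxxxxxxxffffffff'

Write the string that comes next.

bbbbbbbbbbxxxxxxxxxxxxxxxxxxxxxxxffffffffff

Reading off run lengths: b runs 2, 4, 6, 8; x runs 7, 11, 15, 19; f runs 2, 4, 6, 8 — each is linear in n (n = 1, 2, …).
At n = 5 the blocks have lengths 10, 23, 10.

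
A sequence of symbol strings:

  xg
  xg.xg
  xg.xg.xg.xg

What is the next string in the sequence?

Each string is two copies of the previous one joined by '.'.
Doubling xg.xg.xg.xg with '.' between the halves:

xg.xg.xg.xg.xg.xg.xg.xg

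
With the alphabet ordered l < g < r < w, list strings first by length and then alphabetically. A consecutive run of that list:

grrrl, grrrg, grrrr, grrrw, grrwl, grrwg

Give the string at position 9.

Advancing 3 positions from grrwg through grrwg → grrwr → grrww reaches term 9.

grwll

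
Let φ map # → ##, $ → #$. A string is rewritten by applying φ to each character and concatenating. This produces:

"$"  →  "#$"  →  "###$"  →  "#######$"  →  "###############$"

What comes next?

###############################$

φ(###############$) expands symbol-by-symbol to ## ## ## ## ## ## ## ## ## ## ## ## ## ## ## #$; joining the 16 pieces gives the next term.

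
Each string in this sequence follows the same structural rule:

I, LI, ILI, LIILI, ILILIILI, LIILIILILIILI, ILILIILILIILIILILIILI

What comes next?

LIILIILILIILIILILIILILIILIILILIILI

Each term (from the third on) is the two preceding terms concatenated in order: term 3 = I·LI = ILI.
So term 8 is LIILIILILIILI·ILILIILILIILIILILIILI.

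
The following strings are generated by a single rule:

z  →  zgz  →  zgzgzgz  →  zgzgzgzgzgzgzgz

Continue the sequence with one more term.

zgzgzgzgzgzgzgzgzgzgzgzgzgzgzgz

s(k+1) = s(k)·g·s(k) — each term doubles the last with 'g' between the halves.
So the next term is two copies of zgzgzgzgzgzgzgz with 'g' between the halves.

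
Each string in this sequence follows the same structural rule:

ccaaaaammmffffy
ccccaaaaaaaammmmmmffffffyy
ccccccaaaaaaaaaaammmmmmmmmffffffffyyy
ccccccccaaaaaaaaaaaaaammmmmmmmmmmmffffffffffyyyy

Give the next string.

Term n consists of 2n c's, followed by 3n+2 a's, followed by 3n m's, followed by 2n+2 f's, followed by n y's (n = 1, 2, …).
At n = 5 the blocks have lengths 10, 17, 15, 12, 5.

ccccccccccaaaaaaaaaaaaaaaaammmmmmmmmmmmmmmffffffffffffyyyyy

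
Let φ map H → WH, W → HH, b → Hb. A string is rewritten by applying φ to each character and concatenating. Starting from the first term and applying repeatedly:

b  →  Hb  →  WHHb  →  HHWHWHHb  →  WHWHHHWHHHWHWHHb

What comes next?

Replace each of the 16 characters of WHWHHHWHHHWHWHHb in place — HH WH HH WH WH WH HH WH WH WH HH WH HH WH WH Hb — and concatenate.

HHWHHHWHWHWHHHWHWHWHHHWHHHWHWHHb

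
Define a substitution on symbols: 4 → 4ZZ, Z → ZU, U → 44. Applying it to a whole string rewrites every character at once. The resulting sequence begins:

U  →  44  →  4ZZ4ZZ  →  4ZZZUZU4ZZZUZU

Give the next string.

φ(4ZZZUZU4ZZZUZU) expands symbol-by-symbol to 4ZZ ZU ZU ZU 44 ZU 44 4ZZ ZU ZU ZU 44 ZU 44; joining the 14 pieces gives the next term.

4ZZZUZUZU44ZU444ZZZUZUZU44ZU44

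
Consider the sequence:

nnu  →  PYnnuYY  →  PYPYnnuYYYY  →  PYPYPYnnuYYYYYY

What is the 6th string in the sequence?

s(k+1) = PY·s(k)·YY, so each term gains PY as a prefix and YY as a suffix.
From PYPYPYnnuYYYYYY, 2 further steps: PYPYPYnnuYYYYYY → PYPYPYPYnnuYYYYYYYY → (answer).

PYPYPYPYPYnnuYYYYYYYYYY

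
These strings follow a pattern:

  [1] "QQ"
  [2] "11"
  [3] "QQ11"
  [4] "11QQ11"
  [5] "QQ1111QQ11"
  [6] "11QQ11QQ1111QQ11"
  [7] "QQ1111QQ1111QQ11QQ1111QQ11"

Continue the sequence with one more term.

11QQ11QQ1111QQ11QQ1111QQ1111QQ11QQ1111QQ11

Each term (from the third on) is the two preceding terms concatenated in order: term 3 = QQ·11 = QQ11.
Continuing: 11QQ11QQ1111QQ11 · QQ1111QQ1111QQ11QQ1111QQ11 gives term 8.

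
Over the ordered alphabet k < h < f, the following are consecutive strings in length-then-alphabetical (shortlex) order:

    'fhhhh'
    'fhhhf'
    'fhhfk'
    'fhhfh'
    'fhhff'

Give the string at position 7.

fhfkh

Continuing the enumeration 2 steps past fhhff: fhhff → fhfkk → (answer).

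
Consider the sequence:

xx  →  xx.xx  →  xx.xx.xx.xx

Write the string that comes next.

xx.xx.xx.xx.xx.xx.xx.xx

s(k+1) = s(k)·.·s(k) — each term doubles the last with '.' between the halves.
One more doubling of xx.xx.xx.xx gives the answer.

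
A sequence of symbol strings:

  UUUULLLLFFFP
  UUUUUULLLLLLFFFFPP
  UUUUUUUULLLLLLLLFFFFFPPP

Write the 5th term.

Term n consists of 2n U's, followed by 2n L's, followed by n+1 F's, followed by n-1 P's, where the shown terms are n = 2, 3, 4.
At n = 6 the blocks have lengths 12, 12, 7, 5.

UUUUUUUUUUUULLLLLLLLLLLLFFFFFFFPPPPP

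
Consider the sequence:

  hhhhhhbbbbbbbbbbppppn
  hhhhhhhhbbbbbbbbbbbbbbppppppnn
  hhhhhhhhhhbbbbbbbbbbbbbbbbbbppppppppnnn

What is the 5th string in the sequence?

Term n consists of 2n h's, followed by 4n-2 b's, followed by 2n-2 p's, followed by n-2 n's, where the shown terms are n = 3, 4, 5.
At n = 7 the blocks have lengths 14, 26, 12, 5.

hhhhhhhhhhhhhhbbbbbbbbbbbbbbbbbbbbbbbbbbppppppppppppnnnnn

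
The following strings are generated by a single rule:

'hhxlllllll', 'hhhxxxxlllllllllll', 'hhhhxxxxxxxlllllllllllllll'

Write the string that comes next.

hhhhhxxxxxxxxxxlllllllllllllllllll

Each string has the form h^{n+1} x^{3n-2} l^{4n+3} (n = 1, 2, …).
Setting n = 4 gives 5, 10, 19 characters in each block.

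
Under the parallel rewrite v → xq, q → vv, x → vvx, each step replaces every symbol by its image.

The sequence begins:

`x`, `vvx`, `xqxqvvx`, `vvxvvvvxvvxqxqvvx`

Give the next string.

φ(vvxvvvvxvvxqxqvvx) expands symbol-by-symbol to xq xq vvx xq xq xq xq vvx xq xq vvx vv vvx vv xq xq vvx; joining the 17 pieces gives the next term.

xqxqvvxxqxqxqxqvvxxqxqvvxvvvvxvvxqxqvvx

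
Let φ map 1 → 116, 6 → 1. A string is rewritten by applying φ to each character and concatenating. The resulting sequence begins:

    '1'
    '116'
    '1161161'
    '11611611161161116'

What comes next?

Applying the rule to each of the 17 symbols of 11611611161161116 gives the pieces 116 116 1 116 116 1 116 116 116 1 116 116 1 116 116 116 1, which concatenate to the answer.

11611611161161116116116111611611161161161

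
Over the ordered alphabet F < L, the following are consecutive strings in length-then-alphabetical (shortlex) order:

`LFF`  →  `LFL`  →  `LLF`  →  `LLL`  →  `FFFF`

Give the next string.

Find the rightmost character of FFFF below L, bump it to the next letter, and reset everything to its right to F.

FFFL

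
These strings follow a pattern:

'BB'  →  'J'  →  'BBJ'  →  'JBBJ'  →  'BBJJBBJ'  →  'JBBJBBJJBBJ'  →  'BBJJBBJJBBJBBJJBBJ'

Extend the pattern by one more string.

JBBJBBJJBBJBBJJBBJJBBJBBJJBBJ

This is a Fibonacci-style word recurrence s(k) = s(k−2)·s(k−1): e.g. BB·J = BBJ.
So term 8 is JBBJBBJJBBJ·BBJJBBJJBBJBBJJBBJ.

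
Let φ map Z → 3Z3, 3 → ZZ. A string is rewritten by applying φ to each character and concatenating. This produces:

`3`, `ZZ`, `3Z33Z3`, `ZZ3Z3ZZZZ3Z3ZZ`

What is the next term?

Rewriting the 14 symbols of ZZ3Z3ZZZZ3Z3ZZ one by one yields 3Z3 3Z3 ZZ 3Z3 ZZ 3Z3 3Z3 3Z3 3Z3 ZZ 3Z3 ZZ 3Z3 3Z3; concatenated:

3Z33Z3ZZ3Z3ZZ3Z33Z33Z33Z3ZZ3Z3ZZ3Z33Z3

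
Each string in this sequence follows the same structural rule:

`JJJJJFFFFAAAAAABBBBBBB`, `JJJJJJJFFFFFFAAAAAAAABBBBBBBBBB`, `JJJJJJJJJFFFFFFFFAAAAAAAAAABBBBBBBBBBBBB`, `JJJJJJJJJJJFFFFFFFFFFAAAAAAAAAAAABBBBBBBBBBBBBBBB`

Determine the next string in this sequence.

Each string has the form J^{2n+1} F^{2n} A^{2n+2} B^{3n+1}, where the shown terms are n = 2, 3, 4, 5.
At n = 6 the blocks have lengths 13, 12, 14, 19.

JJJJJJJJJJJJJFFFFFFFFFFFFAAAAAAAAAAAAAABBBBBBBBBBBBBBBBBBB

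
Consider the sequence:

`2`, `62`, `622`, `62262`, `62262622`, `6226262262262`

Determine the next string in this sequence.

This is a Fibonacci-style word recurrence s(k) = s(k−1)·s(k−2): e.g. 62·2 = 622.
The next term joins 6226262262262 and 62262622.

622626226226262262622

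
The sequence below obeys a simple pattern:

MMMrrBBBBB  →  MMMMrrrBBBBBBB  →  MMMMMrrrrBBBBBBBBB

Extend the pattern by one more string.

MMMMMMrrrrrBBBBBBBBBBB

Reading off run lengths: M runs 3, 4, 5; r runs 2, 3, 4; B runs 5, 7, 9 — each is linear in n, where the shown terms are n = 3, 4, 5.
At n = 6 the blocks have lengths 6, 5, 11.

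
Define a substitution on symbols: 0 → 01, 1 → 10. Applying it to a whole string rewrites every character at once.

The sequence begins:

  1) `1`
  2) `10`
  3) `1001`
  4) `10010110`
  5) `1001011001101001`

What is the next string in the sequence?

10010110011010010110100110010110

Applying the rule to each of the 16 symbols of 1001011001101001 gives the pieces 10 01 01 10 01 10 10 01 01 10 10 01 10 01 01 10, which concatenate to the answer.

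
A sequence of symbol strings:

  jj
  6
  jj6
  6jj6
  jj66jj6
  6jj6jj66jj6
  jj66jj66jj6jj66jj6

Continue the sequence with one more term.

6jj6jj66jj6jj66jj66jj6jj66jj6

From term 3 onward, concatenate the second-to-last term with the last: jj·6 = jj6, 6·jj6 = 6jj6, …
So term 8 is 6jj6jj66jj6·jj66jj66jj6jj66jj6.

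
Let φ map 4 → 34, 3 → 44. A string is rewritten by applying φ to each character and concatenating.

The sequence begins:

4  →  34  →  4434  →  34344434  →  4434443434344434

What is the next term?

Rewriting the 16 symbols of 4434443434344434 one by one yields 34 34 44 34 34 34 44 34 44 34 44 34 34 34 44 34; concatenated:

34344434343444344434443434344434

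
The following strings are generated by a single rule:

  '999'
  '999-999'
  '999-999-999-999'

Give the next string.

999-999-999-999-999-999-999-999

s(k+1) = s(k)·-·s(k) — each term doubles the last with '-' between the halves.
So the next term is two copies of 999-999-999-999 with '-' between the halves.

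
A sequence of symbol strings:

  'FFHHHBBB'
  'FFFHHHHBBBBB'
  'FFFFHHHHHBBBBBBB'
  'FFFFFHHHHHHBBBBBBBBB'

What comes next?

Term n consists of n F's, followed by n+1 H's, followed by 2n-1 B's, where the shown terms are n = 2, 3, 4, 5.
At n = 6 the blocks have lengths 6, 7, 11.

FFFFFFHHHHHHHBBBBBBBBBBB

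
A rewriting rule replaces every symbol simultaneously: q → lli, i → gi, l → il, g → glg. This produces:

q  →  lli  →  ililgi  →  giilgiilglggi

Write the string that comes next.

Rewriting the 13 symbols of giilgiilglggi one by one yields glg gi gi il glg gi gi il glg il glg glg gi; concatenated:

glggigiilglggigiilglgilglgglggi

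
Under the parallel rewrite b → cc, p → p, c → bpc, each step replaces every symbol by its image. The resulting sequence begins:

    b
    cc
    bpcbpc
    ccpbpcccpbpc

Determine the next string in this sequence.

Expanding ccpbpcccpbpc: c→bpc, c→bpc, p→p, b→cc, p→p, c→bpc, c→bpc, c→bpc, p→p, b→cc, p→p, c→bpc. Concatenated: bpc bpc p cc p bpc bpc bpc p cc p bpc.

bpcbpcpccpbpcbpcbpcpccpbpc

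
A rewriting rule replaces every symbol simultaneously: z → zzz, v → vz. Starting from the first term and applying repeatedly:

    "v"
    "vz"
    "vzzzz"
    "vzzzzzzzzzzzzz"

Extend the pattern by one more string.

vzzzzzzzzzzzzzzzzzzzzzzzzzzzzzzzzzzzzzzzz

Applying the rule to each of the 14 symbols of vzzzzzzzzzzzzz gives the pieces vz zzz zzz zzz zzz zzz zzz zzz zzz zzz zzz zzz zzz zzz, which concatenate to the answer.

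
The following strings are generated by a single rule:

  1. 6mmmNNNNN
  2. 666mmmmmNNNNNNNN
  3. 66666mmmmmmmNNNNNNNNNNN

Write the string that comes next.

6666666mmmmmmmmmNNNNNNNNNNNNNN

The n-th term is 2n-1 6's then 2n+1 m's then 3n+2 N's (n = 1, 2, …).
At n = 4 the blocks have lengths 7, 9, 14.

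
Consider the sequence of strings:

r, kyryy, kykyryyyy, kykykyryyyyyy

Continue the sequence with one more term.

kykykykyryyyyyyyy

Each term wraps the previous one in ky on the left and yy on the right.
One more step from kykykyryyyyyy gives the answer.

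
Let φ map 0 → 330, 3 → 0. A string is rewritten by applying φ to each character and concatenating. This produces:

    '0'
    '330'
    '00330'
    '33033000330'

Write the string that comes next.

Apply φ to 33033000330 symbol by symbol: 3→0, 3→0, 0→330, 3→0, 3→0, 0→330, 0→330, 0→330, 3→0, 3→0, 0→330; joined: 0 0 330 0 0 330 330 330 0 0 330.

003300033033033000330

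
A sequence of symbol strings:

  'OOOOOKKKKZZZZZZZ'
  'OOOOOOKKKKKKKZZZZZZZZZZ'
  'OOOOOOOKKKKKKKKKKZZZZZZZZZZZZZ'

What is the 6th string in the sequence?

OOOOOOOOOOKKKKKKKKKKKKKKKKKKKZZZZZZZZZZZZZZZZZZZZZZ

The n-th term is n+3 O's then 3n-2 K's then 3n+1 Z's, where the shown terms are n = 2, 3, 4.
Setting n = 7 gives 10, 19, 22 characters in each block.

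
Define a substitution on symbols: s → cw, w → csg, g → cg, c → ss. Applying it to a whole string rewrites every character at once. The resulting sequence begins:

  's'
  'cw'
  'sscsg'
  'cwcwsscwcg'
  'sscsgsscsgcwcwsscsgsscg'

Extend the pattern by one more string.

cwcwsscwcgcwcwsscwcgsscsgsscsgcwcwsscwcgcwcwsscg

φ(sscsgsscsgcwcwsscsgsscg) expands symbol-by-symbol to cw cw ss cw cg cw cw ss cw cg ss csg ss csg cw cw ss cw cg cw cw ss cg; joining the 23 pieces gives the next term.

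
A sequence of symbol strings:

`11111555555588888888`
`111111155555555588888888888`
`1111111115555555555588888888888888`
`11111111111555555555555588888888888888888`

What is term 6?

The n-th term is 2n+1 1's then 2n+3 5's then 3n+2 8's, where the shown terms are n = 2, 3, 4, 5.
At n = 7 the blocks have lengths 15, 17, 23.

1111111111111115555555555555555588888888888888888888888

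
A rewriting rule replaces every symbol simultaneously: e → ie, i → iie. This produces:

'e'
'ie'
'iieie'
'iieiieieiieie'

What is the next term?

iieiieieiieiieieiieieiieiieieiieie

φ(iieiieieiieie) expands symbol-by-symbol to iie iie ie iie iie ie iie ie iie iie ie iie ie; joining the 13 pieces gives the next term.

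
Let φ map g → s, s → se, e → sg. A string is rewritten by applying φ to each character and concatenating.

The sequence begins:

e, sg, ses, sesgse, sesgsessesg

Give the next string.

sesgsessesgsesesgses

Expanding sesgsessesg: s→se, e→sg, s→se, g→s, s→se, e→sg, s→se, s→se, e→sg, s→se, g→s. Concatenated: se sg se s se sg se se sg se s.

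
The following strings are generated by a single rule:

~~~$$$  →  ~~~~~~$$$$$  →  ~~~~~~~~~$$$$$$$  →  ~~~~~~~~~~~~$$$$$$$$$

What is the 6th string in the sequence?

Each string has the form ~^{3n} $^{2n+1} (n = 1, 2, …).
For term 6, n = 6, so the run lengths are 18, 13.

~~~~~~~~~~~~~~~~~~$$$$$$$$$$$$$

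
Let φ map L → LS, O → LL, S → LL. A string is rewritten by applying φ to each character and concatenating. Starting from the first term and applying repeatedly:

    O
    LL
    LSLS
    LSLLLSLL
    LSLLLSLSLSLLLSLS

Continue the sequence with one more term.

φ(LSLLLSLSLSLLLSLS) expands symbol-by-symbol to LS LL LS LS LS LL LS LL LS LL LS LS LS LL LS LL; joining the 16 pieces gives the next term.

LSLLLSLSLSLLLSLLLSLLLSLSLSLLLSLL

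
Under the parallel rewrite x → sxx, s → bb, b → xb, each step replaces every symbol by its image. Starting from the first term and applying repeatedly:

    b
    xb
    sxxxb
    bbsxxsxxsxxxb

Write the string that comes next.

Applying the rule to each of the 13 symbols of bbsxxsxxsxxxb gives the pieces xb xb bb sxx sxx bb sxx sxx bb sxx sxx sxx xb, which concatenate to the answer.

xbxbbbsxxsxxbbsxxsxxbbsxxsxxsxxxb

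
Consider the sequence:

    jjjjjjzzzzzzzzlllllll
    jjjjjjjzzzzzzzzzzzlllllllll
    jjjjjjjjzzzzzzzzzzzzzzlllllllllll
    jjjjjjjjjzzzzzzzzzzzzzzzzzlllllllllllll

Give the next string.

jjjjjjjjjjzzzzzzzzzzzzzzzzzzzzlllllllllllllll

The n-th term is n+3 j's then 3n-1 z's then 2n+1 l's, where the shown terms are n = 3, 4, 5, 6.
Setting n = 7 gives 10, 20, 15 characters in each block.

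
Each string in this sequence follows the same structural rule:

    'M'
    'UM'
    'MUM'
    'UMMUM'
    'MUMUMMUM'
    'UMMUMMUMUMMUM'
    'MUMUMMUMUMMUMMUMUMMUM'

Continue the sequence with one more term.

UMMUMMUMUMMUMMUMUMMUMUMMUMMUMUMMUM

Each term (from the third on) is the two preceding terms concatenated in order: term 3 = M·UM = MUM.
The next term joins UMMUMMUMUMMUM and MUMUMMUMUMMUMMUMUMMUM.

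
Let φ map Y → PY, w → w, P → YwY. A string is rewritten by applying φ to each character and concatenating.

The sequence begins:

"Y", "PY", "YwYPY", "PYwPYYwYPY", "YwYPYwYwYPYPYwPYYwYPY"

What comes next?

PYwPYYwYPYwPYwPYYwYPYYwYPYwYwYPYPYwPYYwYPY

Applying the rule to each of the 21 symbols of YwYPYwYwYPYPYwPYYwYPY gives the pieces PY w PY YwY PY w PY w PY YwY PY YwY PY w YwY PY PY w PY YwY PY, which concatenate to the answer.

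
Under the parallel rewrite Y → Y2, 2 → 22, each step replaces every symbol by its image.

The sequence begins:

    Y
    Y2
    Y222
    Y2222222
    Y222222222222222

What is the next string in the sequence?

Rewriting the 16 symbols of Y222222222222222 one by one yields Y2 22 22 22 22 22 22 22 22 22 22 22 22 22 22 22; concatenated:

Y2222222222222222222222222222222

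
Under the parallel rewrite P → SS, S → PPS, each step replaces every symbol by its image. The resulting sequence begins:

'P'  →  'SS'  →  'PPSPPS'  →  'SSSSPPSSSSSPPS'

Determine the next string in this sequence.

Applying the rule to each of the 14 symbols of SSSSPPSSSSSPPS gives the pieces PPS PPS PPS PPS SS SS PPS PPS PPS PPS PPS SS SS PPS, which concatenate to the answer.

PPSPPSPPSPPSSSSSPPSPPSPPSPPSPPSSSSSPPS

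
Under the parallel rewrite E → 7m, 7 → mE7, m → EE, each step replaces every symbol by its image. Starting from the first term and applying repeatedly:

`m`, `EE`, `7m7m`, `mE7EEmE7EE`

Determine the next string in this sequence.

Rewriting each symbol of mE7EEmE7EE: m→EE, E→7m, 7→mE7, E→7m, E→7m, m→EE, E→7m, 7→mE7, E→7m, E→7m, which concatenates to EE 7m mE7 7m 7m EE 7m mE7 7m 7m.

EE7mmE77m7mEE7mmE77m7m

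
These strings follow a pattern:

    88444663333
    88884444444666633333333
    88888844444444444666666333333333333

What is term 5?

88888888884444444444444444444666666666633333333333333333333

Each string has the form 8^{2n} 4^{4n-1} 6^{2n} 3^{4n} (n = 1, 2, …).
Setting n = 5 gives 10, 19, 10, 20 characters in each block.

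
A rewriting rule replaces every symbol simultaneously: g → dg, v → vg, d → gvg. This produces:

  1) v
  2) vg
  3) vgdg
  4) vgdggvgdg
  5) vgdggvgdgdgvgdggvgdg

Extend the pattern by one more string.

vgdggvgdgdgvgdggvgdggvgdgvgdggvgdgdgvgdggvgdg

Replace each of the 20 characters of vgdggvgdgdgvgdggvgdg in place — vg dg gvg dg dg vg dg gvg dg gvg dg vg dg gvg dg dg vg dg gvg dg — and concatenate.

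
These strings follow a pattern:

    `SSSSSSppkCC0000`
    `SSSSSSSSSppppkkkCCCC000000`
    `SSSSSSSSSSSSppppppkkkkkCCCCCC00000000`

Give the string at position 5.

Term n consists of 3n+3 S's, followed by 2n p's, followed by 2n-1 k's, followed by 2n C's, followed by 2n+2 0's (n = 1, 2, …).
For term 5, n = 5, so the run lengths are 18, 10, 9, 10, 12.

SSSSSSSSSSSSSSSSSSppppppppppkkkkkkkkkCCCCCCCCCC000000000000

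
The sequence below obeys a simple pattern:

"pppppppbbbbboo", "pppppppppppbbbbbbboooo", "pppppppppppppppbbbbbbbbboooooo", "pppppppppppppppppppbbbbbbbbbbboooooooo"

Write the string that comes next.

pppppppppppppppppppppppbbbbbbbbbbbbboooooooooo

The n-th term is 4n+3 p's then 2n+3 b's then 2n o's (n = 1, 2, …).
At n = 5 the blocks have lengths 23, 13, 10.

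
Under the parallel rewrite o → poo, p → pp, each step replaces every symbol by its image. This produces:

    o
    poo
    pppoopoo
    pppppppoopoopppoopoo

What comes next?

Applying the rule to each of the 20 symbols of pppppppoopoopppoopoo gives the pieces pp pp pp pp pp pp pp poo poo pp poo poo pp pp pp poo poo pp poo poo, which concatenate to the answer.

pppppppppppppppoopoopppoopoopppppppoopoopppoopoo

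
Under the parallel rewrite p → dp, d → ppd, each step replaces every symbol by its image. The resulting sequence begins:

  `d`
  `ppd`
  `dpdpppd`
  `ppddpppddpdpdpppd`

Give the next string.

Rewriting the 17 symbols of ppddpppddpdpdpppd one by one yields dp dp ppd ppd dp dp dp ppd ppd dp ppd dp ppd dp dp dp ppd; concatenated:

dpdpppdppddpdpdpppdppddpppddpppddpdpdpppd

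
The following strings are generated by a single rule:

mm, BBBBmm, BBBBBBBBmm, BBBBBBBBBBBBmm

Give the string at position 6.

The strings grow by a fixed prefix BBBB each time.
From BBBBBBBBBBBBmm, 2 further steps: BBBBBBBBBBBBmm → BBBBBBBBBBBBBBBBmm → (answer).

BBBBBBBBBBBBBBBBBBBBmm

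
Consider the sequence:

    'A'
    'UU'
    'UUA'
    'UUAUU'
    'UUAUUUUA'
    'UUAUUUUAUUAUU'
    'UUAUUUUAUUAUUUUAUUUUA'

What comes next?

From term 3 onward, concatenate the last term with the second-to-last: UU·A = UUA, UUA·UU = UUAUU, …
Continuing: UUAUUUUAUUAUUUUAUUUUA · UUAUUUUAUUAUU gives term 8.

UUAUUUUAUUAUUUUAUUUUAUUAUUUUAUUAUU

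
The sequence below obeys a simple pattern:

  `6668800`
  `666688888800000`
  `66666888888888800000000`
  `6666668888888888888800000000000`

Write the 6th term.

Reading off run lengths: 6 runs 3, 4, 5, 6; 8 runs 2, 6, 10, 14; 0 runs 2, 5, 8, 11 — each is linear in n (n = 1, 2, …).
For term 6, n = 6, so the run lengths are 8, 22, 17.

66666666888888888888888888888800000000000000000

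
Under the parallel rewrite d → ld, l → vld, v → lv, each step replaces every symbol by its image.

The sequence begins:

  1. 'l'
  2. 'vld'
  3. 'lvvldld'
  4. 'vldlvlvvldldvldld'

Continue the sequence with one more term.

Replace each of the 17 characters of vldlvlvvldldvldld in place — lv vld ld vld lv vld lv lv vld ld vld ld lv vld ld vld ld — and concatenate.

lvvldldvldlvvldlvlvvldldvldldlvvldldvldld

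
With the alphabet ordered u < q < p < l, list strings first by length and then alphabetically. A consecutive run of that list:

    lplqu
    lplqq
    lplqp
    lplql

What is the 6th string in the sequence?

Continuing the enumeration 2 steps past lplql: lplql → lplpu → (answer).

lplpq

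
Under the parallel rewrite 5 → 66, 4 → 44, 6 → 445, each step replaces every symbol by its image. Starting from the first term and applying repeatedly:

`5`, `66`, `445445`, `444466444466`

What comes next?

Apply φ to 444466444466 symbol by symbol: 4→44, 4→44, 4→44, 4→44, 6→445, 6→445, 4→44, 4→44, 4→44, 4→44, 6→445, 6→445; joined: 44 44 44 44 445 445 44 44 44 44 445 445.

4444444444544544444444445445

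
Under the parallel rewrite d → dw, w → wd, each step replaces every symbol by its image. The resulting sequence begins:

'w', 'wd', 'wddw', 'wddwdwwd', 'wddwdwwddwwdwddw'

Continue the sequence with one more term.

Rewriting the 16 symbols of wddwdwwddwwdwddw one by one yields wd dw dw wd dw wd wd dw dw wd wd dw wd dw dw wd; concatenated:

wddwdwwddwwdwddwdwwdwddwwddwdwwd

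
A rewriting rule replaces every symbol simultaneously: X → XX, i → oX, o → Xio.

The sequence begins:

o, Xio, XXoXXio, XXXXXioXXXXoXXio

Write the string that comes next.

Applying the rule to each of the 16 symbols of XXXXXioXXXXoXXio gives the pieces XX XX XX XX XX oX Xio XX XX XX XX Xio XX XX oX Xio, which concatenate to the answer.

XXXXXXXXXXoXXioXXXXXXXXXioXXXXoXXio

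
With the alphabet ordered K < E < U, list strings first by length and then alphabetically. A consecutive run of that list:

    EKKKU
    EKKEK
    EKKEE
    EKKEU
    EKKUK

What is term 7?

Advancing 2 positions from EKKUK through EKKUK → EKKUE reaches term 7.

EKKUU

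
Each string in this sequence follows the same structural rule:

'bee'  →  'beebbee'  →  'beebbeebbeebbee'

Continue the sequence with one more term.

Each string is two copies of the previous one joined by 'b'.
So the next term is two copies of beebbeebbeebbee with 'b' between the halves.

beebbeebbeebbeebbeebbeebbeebbee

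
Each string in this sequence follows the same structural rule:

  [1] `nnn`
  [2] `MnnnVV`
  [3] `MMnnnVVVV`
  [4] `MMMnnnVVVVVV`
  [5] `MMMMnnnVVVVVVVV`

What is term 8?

MMMMMMMnnnVVVVVVVVVVVVVV

s(k+1) = M·s(k)·VV, so each term gains M as a prefix and VV as a suffix.
From MMMMnnnVVVVVVVV, 3 further steps: MMMMnnnVVVVVVVV → MMMMMnnnVVVVVVVVVV → MMMMMMnnnVVVVVVVVVVVV → (answer).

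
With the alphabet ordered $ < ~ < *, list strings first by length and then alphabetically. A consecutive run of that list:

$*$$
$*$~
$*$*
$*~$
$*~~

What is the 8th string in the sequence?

$**~

Continuing the enumeration 3 steps past $*~~: $*~~ → $*~* → $**$ → (answer).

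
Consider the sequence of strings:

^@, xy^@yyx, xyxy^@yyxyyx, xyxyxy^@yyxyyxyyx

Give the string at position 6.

s(k+1) = xy·s(k)·yyx, so each term gains xy as a prefix and yyx as a suffix.
From xyxyxy^@yyxyyxyyx, 2 further steps: xyxyxy^@yyxyyxyyx → xyxyxyxy^@yyxyyxyyxyyx → (answer).

xyxyxyxyxy^@yyxyyxyyxyyxyyx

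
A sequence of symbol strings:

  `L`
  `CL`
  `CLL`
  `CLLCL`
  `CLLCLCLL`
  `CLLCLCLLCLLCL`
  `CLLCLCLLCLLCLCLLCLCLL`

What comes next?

Each term (from the third on) is the previous term followed by the one before it: term 3 = CL·L = CLL.
So term 8 is CLLCLCLLCLLCLCLLCLCLL·CLLCLCLLCLLCL.

CLLCLCLLCLLCLCLLCLCLLCLLCLCLLCLLCL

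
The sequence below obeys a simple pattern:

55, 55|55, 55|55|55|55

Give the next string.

s(k+1) = s(k)·|·s(k) — each term doubles the last with '|' between the halves.
One more doubling of 55|55|55|55 gives the answer.

55|55|55|55|55|55|55|55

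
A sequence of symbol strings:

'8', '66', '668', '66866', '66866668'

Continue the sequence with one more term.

From term 3 onward, concatenate the last term with the second-to-last: 66·8 = 668, 668·66 = 66866, …
Continuing: 66866668 · 66866 gives term 6.

6686666866866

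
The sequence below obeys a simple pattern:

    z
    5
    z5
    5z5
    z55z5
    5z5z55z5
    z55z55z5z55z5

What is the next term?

From term 3 onward, concatenate the second-to-last term with the last: z·5 = z5, 5·z5 = 5z5, …
Continuing: 5z5z55z5 · z55z55z5z55z5 gives term 8.

5z5z55z5z55z55z5z55z5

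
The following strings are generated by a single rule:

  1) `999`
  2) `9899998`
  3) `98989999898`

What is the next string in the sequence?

Every step adds 98 to the front and 98 to the end of the previous string.
One more step from 98989999898 gives the answer.

989898999989898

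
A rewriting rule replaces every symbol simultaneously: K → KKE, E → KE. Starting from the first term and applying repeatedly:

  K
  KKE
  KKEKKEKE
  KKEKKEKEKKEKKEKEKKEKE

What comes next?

Rewriting the 21 symbols of KKEKKEKEKKEKKEKEKKEKE one by one yields KKE KKE KE KKE KKE KE KKE KE KKE KKE KE KKE KKE KE KKE KE KKE KKE KE KKE KE; concatenated:

KKEKKEKEKKEKKEKEKKEKEKKEKKEKEKKEKKEKEKKEKEKKEKKEKEKKEKE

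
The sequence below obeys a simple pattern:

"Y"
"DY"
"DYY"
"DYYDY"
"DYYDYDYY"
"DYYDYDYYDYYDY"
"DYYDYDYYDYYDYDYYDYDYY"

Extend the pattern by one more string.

From term 3 onward, concatenate the last term with the second-to-last: DY·Y = DYY, DYY·DY = DYYDY, …
Continuing: DYYDYDYYDYYDYDYYDYDYY · DYYDYDYYDYYDY gives term 8.

DYYDYDYYDYYDYDYYDYDYYDYYDYDYYDYYDY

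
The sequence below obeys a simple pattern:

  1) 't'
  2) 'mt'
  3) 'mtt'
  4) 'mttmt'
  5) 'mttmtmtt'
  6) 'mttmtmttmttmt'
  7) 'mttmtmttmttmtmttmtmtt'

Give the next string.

mttmtmttmttmtmttmtmttmttmtmttmttmt

Each term (from the third on) is the previous term followed by the one before it: term 3 = mt·t = mtt.
The next term joins mttmtmttmttmtmttmtmtt and mttmtmttmttmt.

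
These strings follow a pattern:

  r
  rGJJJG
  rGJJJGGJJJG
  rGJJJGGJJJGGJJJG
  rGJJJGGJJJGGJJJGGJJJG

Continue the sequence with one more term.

The strings grow by a fixed suffix GJJJG each time.
Applying this once more to rGJJJGGJJJGGJJJGGJJJG:

rGJJJGGJJJGGJJJGGJJJGGJJJG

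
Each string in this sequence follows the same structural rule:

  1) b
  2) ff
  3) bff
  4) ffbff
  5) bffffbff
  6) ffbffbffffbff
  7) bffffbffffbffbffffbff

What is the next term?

This is a Fibonacci-style word recurrence s(k) = s(k−2)·s(k−1): e.g. b·ff = bff.
So term 8 is ffbffbffffbff·bffffbffffbffbffffbff.

ffbffbffffbffbffffbffffbffbffffbff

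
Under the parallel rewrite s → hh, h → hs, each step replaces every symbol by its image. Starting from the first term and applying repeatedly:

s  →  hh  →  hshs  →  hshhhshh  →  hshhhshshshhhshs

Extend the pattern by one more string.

hshhhshshshhhshhhshhhshshshhhshh

Replace each of the 16 characters of hshhhshshshhhshs in place — hs hh hs hs hs hh hs hh hs hh hs hs hs hh hs hh — and concatenate.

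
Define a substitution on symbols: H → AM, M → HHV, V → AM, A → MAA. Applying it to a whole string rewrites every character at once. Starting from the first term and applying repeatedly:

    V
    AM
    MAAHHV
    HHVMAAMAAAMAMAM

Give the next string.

AMAMAMHHVMAAMAAHHVMAAMAAMAAHHVMAAHHVMAAHHV

Applying the rule to each of the 15 symbols of HHVMAAMAAAMAMAM gives the pieces AM AM AM HHV MAA MAA HHV MAA MAA MAA HHV MAA HHV MAA HHV, which concatenate to the answer.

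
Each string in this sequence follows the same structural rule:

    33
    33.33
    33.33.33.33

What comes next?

Each string is two copies of the previous one joined by '.'.
One more doubling of 33.33.33.33 gives the answer.

33.33.33.33.33.33.33.33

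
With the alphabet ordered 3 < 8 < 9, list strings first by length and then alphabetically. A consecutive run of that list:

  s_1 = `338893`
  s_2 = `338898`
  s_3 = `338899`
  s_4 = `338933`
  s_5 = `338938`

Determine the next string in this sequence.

338939

The successor of 338938 increments the rightmost position that isn't already 9 and resets every position after it to 3.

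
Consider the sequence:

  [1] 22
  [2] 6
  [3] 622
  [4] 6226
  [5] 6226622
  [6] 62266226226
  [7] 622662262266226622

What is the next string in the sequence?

62266226226622662262266226226

From term 3 onward, concatenate the last term with the second-to-last: 6·22 = 622, 622·6 = 6226, …
The next term joins 622662262266226622 and 62266226226.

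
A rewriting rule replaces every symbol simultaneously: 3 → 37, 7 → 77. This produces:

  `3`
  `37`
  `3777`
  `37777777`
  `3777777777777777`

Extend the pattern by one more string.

37777777777777777777777777777777

φ(3777777777777777) expands symbol-by-symbol to 37 77 77 77 77 77 77 77 77 77 77 77 77 77 77 77; joining the 16 pieces gives the next term.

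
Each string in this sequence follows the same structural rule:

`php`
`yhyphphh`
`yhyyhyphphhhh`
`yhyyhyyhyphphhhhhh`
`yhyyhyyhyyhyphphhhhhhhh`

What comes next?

s(k+1) = yhy·s(k)·hh, so each term gains yhy as a prefix and hh as a suffix.
One more step from yhyyhyyhyyhyphphhhhhhhh gives the answer.

yhyyhyyhyyhyyhyphphhhhhhhhhh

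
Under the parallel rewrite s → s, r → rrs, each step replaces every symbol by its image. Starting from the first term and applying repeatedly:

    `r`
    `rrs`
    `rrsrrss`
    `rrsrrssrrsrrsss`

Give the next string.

Rewriting the 15 symbols of rrsrrssrrsrrsss one by one yields rrs rrs s rrs rrs s s rrs rrs s rrs rrs s s s; concatenated:

rrsrrssrrsrrsssrrsrrssrrsrrssss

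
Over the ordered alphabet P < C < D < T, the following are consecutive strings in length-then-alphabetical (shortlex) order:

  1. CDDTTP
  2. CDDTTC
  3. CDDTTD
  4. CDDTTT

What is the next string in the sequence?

Treat CDDTTT as a base-4 numeral over the given alphabet and add one, carrying through any trailing T's.

CDTPPP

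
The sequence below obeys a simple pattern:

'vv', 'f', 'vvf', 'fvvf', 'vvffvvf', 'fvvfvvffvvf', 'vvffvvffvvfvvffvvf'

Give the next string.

From term 3 onward, concatenate the second-to-last term with the last: vv·f = vvf, f·vvf = fvvf, …
Continuing: fvvfvvffvvf · vvffvvffvvfvvffvvf gives term 8.

fvvfvvffvvfvvffvvffvvfvvffvvf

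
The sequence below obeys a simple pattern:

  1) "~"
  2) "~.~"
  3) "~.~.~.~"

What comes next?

~.~.~.~.~.~.~.~

s(k+1) = s(k)·.·s(k) — each term doubles the last with '.' between the halves.
One more doubling of ~.~.~.~ gives the answer.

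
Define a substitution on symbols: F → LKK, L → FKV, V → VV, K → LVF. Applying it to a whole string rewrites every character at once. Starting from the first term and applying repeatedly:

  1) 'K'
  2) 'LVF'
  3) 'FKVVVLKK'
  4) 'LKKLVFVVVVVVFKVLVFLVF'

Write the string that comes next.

Applying the rule to each of the 21 symbols of LKKLVFVVVVVVFKVLVFLVF gives the pieces FKV LVF LVF FKV VV LKK VV VV VV VV VV VV LKK LVF VV FKV VV LKK FKV VV LKK, which concatenate to the answer.

FKVLVFLVFFKVVVLKKVVVVVVVVVVVVLKKLVFVVFKVVVLKKFKVVVLKK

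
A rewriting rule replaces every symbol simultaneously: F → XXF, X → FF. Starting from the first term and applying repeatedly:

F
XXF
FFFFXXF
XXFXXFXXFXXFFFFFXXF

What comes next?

FFFFXXFFFFFXXFFFFFXXFFFFFXXFXXFXXFXXFXXFFFFFXXF

Applying the rule to each of the 19 symbols of XXFXXFXXFXXFFFFFXXF gives the pieces FF FF XXF FF FF XXF FF FF XXF FF FF XXF XXF XXF XXF XXF FF FF XXF, which concatenate to the answer.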